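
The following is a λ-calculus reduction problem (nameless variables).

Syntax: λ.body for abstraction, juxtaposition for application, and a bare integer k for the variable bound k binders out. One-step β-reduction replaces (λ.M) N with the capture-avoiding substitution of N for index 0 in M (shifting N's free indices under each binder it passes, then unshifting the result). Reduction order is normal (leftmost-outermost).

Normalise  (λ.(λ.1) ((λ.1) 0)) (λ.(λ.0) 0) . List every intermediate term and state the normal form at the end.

Answer: normal form = λ.0  (in 3 steps)

Reduction:
  start: (λ.(λ.1) ((λ.1) 0)) (λ.(λ.0) 0)
  →1  (λ.λ.(λ.0) 0) ((λ.λ.(λ.0) 0) (λ.(λ.0) 0))
  →2  λ.(λ.0) 0
  →3  λ.0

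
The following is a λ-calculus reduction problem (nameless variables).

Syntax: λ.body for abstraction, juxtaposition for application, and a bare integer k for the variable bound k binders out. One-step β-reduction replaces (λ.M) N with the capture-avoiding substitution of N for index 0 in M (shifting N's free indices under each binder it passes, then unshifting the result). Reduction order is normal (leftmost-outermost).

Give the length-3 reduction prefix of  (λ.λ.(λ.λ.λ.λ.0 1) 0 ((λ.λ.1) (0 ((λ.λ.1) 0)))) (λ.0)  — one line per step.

Answer: after 3 steps: λ.λ.λ.0 1

Working:
  start: (λ.λ.(λ.λ.λ.λ.0 1) 0 ((λ.λ.1) (0 ((λ.λ.1) 0)))) (λ.0)
  [1] λ.(λ.λ.λ.λ.0 1) 0 ((λ.λ.1) (0 ((λ.λ.1) 0)))
  [2] λ.(λ.λ.λ.0 1) ((λ.λ.1) (0 ((λ.λ.1) 0)))
  [3] λ.λ.λ.0 1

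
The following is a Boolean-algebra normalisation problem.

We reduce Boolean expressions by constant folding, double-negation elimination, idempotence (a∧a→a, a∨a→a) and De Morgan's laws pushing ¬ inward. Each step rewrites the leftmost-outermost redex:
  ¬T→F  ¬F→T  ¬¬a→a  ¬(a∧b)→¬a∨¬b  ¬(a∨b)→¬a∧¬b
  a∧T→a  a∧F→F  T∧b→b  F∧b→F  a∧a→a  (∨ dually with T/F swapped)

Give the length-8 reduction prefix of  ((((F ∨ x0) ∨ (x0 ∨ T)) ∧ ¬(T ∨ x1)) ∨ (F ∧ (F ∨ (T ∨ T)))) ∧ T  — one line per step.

  start: ((((F ∨ x0) ∨ (x0 ∨ T)) ∧ ¬(T ∨ x1)) ∨ (F ∧ (F ∨ (T ∨ T)))) ∧ T
  →1  (((F ∨ x0) ∨ (x0 ∨ T)) ∧ ¬(T ∨ x1)) ∨ (F ∧ (F ∨ (T ∨ T)))
  →2  ((x0 ∨ (x0 ∨ T)) ∧ ¬(T ∨ x1)) ∨ (F ∧ (F ∨ (T ∨ T)))
  →3  ((x0 ∨ T) ∧ ¬(T ∨ x1)) ∨ (F ∧ (F ∨ (T ∨ T)))
  →4  (T ∧ ¬(T ∨ x1)) ∨ (F ∧ (F ∨ (T ∨ T)))
  →5  ¬(T ∨ x1) ∨ (F ∧ (F ∨ (T ∨ T)))
  →6  (¬T ∧ ¬x1) ∨ (F ∧ (F ∨ (T ∨ T)))
  →7  (F ∧ ¬x1) ∨ (F ∧ (F ∨ (T ∨ T)))
  →8  F ∨ (F ∧ (F ∨ (T ∨ T)))

Answer: after 8 steps: F ∨ (F ∧ (F ∨ (T ∨ T)))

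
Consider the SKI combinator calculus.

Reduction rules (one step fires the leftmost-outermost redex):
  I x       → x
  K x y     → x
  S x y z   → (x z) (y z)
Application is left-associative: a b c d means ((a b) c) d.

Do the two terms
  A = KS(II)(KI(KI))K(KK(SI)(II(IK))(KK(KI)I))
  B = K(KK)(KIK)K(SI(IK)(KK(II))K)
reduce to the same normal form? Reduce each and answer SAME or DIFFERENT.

Answer: SAME — A ⇓ K(KK), B ⇓ K(KK)

Derivation:
Term A:
  start: KS(II)(KI(KI))K(KK(SI)(II(IK))(KK(KI)I))
  step 1: S(KI(KI))K(KK(SI)(II(IK))(KK(KI)I))
  step 2: KI(KI)(KK(SI)(II(IK))(KK(KI)I))(K(KK(SI)(II(IK))(KK(KI)I)))
  step 3: I(KK(SI)(II(IK))(KK(KI)I))(K(KK(SI)(II(IK))(KK(KI)I)))
  step 4: KK(SI)(II(IK))(KK(KI)I)(K(KK(SI)(II(IK))(KK(KI)I)))
  step 5: K(II(IK))(KK(KI)I)(K(KK(SI)(II(IK))(KK(KI)I)))
  step 6: II(IK)(K(KK(SI)(II(IK))(KK(KI)I)))
  step 7: I(IK)(K(KK(SI)(II(IK))(KK(KI)I)))
  step 8: IK(K(KK(SI)(II(IK))(KK(KI)I)))
  step 9: K(K(KK(SI)(II(IK))(KK(KI)I)))
  step 10: K(K(K(II(IK))(KK(KI)I)))
  step 11: K(K(II(IK)))
  step 12: K(K(I(IK)))
  step 13: K(K(IK))
  step 14: K(KK)

Term B:
  start: K(KK)(KIK)K(SI(IK)(KK(II))K)
  step 1: KKK(SI(IK)(KK(II))K)
  step 2: K(SI(IK)(KK(II))K)
  step 3: K(I(KK(II))(IK(KK(II)))K)
  step 4: K(KK(II)(IK(KK(II)))K)
  step 5: K(K(IK(KK(II)))K)
  step 6: K(IK(KK(II)))
  step 7: K(K(KK(II)))
  step 8: K(KK)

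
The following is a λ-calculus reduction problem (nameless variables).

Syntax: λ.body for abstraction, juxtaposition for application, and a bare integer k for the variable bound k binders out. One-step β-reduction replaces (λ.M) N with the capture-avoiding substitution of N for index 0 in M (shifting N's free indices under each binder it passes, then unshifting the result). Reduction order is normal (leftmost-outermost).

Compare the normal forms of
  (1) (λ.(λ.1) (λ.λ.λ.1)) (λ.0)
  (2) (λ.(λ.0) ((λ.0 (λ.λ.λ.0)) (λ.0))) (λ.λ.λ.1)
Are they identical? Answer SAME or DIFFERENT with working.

Term A:
  start: (λ.(λ.1) (λ.λ.λ.1)) (λ.0)
  step 1: (λ.λ.0) (λ.λ.λ.1)
  step 2: λ.0

Term B:
  start: (λ.(λ.0) ((λ.0 (λ.λ.λ.0)) (λ.0))) (λ.λ.λ.1)
  step 1: (λ.0) ((λ.0 (λ.λ.λ.0)) (λ.0))
  step 2: (λ.0 (λ.λ.λ.0)) (λ.0)
  step 3: (λ.0) (λ.λ.λ.0)
  step 4: λ.λ.λ.0

Answer: DIFFERENT — A ⇓ λ.0, B ⇓ λ.λ.λ.0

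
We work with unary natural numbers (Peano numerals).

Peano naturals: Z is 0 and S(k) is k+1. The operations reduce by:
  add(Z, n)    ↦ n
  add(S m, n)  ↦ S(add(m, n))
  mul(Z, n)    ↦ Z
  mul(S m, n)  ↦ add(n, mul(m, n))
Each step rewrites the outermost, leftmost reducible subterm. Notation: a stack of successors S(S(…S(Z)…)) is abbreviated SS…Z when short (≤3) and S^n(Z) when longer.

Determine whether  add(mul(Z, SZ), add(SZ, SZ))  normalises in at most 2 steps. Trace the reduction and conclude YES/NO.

Answer: NO — after 2 steps the term is add(SZ, SZ), not yet normal

Reduction:
  start: add(mul(Z, SZ), add(SZ, SZ))
  [1] add(Z, add(SZ, SZ))
  [2] add(SZ, SZ)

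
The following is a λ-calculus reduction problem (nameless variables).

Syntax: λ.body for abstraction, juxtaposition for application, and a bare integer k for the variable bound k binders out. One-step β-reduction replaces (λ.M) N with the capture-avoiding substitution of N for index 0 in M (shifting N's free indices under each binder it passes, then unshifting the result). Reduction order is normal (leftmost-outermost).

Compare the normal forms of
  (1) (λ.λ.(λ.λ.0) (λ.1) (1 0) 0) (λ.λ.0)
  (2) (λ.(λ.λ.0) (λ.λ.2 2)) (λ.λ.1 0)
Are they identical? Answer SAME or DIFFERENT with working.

Answer: SAME — A ⇓ λ.0, B ⇓ λ.0

Derivation:
Term A:
  start: (λ.λ.(λ.λ.0) (λ.1) (1 0) 0) (λ.λ.0)
  →1  λ.(λ.λ.0) (λ.1) ((λ.λ.0) 0) 0
  →2  λ.(λ.0) ((λ.λ.0) 0) 0
  →3  λ.(λ.λ.0) 0 0
  →4  λ.(λ.0) 0
  →5  λ.0

Term B:
  start: (λ.(λ.λ.0) (λ.λ.2 2)) (λ.λ.1 0)
  →1  (λ.λ.0) (λ.λ.(λ.λ.1 0) (λ.λ.1 0))
  →2  λ.0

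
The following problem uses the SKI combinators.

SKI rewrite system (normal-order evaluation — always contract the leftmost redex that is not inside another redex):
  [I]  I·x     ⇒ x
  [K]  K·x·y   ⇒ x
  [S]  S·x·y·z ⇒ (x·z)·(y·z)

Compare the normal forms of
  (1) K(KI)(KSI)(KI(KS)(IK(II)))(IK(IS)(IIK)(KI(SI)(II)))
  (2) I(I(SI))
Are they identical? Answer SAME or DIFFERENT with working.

Answer: SAME — A ⇓ SI, B ⇓ SI

Working:
Term A:
  start: K(KI)(KSI)(KI(KS)(IK(II)))(IK(IS)(IIK)(KI(SI)(II)))
  [1] KI(KI(KS)(IK(II)))(IK(IS)(IIK)(KI(SI)(II)))
  [2] I(IK(IS)(IIK)(KI(SI)(II)))
  [3] IK(IS)(IIK)(KI(SI)(II))
  [4] K(IS)(IIK)(KI(SI)(II))
  [5] IS(KI(SI)(II))
  [6] S(KI(SI)(II))
  [7] S(I(II))
  [8] S(II)
  [9] SI

Term B:
  start: I(I(SI))
  [1] I(SI)
  [2] SI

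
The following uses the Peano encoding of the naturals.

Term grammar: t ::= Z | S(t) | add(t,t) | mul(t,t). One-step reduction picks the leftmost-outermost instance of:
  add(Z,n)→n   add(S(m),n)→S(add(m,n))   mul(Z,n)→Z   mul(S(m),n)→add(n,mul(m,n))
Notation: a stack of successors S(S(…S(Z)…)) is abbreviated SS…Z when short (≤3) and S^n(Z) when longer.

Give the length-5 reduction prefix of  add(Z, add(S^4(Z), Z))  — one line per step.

  start: add(Z, add(S^4(Z), Z))
  [1] add(S^4(Z), Z)
  [2] S(add(SSSZ, Z))
  [3] S(S(add(SSZ, Z)))
  [4] S(S(S(add(SZ, Z))))
  [5] S(S(S(S(add(Z, Z)))))

Answer: after 5 steps: S(S(S(S(add(Z, Z)))))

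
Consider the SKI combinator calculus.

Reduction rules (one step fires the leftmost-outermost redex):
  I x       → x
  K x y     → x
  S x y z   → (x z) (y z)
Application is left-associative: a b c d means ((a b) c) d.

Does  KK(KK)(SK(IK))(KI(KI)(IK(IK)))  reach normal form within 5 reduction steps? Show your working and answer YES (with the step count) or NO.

Answer: YES — reaches normal form SKK in 3 ≤ 5 steps

Working:
  start: KK(KK)(SK(IK))(KI(KI)(IK(IK)))
  →1  K(SK(IK))(KI(KI)(IK(IK)))
  →2  SK(IK)
  →3  SKK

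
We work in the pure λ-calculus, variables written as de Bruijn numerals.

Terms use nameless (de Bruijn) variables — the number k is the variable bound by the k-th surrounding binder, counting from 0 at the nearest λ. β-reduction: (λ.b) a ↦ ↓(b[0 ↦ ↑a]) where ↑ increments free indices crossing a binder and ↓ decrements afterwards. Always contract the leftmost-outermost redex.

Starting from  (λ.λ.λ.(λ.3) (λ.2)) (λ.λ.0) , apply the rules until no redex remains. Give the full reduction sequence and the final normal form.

  start: (λ.λ.λ.(λ.3) (λ.2)) (λ.λ.0)
  →1  λ.λ.(λ.λ.λ.0) (λ.2)
  →2  λ.λ.λ.λ.0

Answer: normal form = λ.λ.λ.λ.0  (in 2 steps)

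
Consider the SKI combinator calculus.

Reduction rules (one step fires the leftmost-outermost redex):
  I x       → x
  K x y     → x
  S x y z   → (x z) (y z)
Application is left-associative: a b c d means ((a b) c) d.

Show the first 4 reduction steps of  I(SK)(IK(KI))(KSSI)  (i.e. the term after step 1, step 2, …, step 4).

Answer: after 4 steps: SI

Derivation:
  start: I(SK)(IK(KI))(KSSI)
  →1  SK(IK(KI))(KSSI)
  →2  K(KSSI)(IK(KI)(KSSI))
  →3  KSSI
  →4  SI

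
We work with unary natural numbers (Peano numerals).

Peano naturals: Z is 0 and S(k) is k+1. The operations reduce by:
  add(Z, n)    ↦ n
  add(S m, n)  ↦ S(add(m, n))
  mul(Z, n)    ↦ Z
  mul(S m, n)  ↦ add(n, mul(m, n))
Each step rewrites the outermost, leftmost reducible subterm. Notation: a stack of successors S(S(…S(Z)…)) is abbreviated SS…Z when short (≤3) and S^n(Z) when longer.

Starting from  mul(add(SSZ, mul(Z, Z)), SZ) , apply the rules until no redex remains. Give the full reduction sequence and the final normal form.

  start: mul(add(SSZ, mul(Z, Z)), SZ)
  [1] mul(S(add(SZ, mul(Z, Z))), SZ)
  [2] add(SZ, mul(add(SZ, mul(Z, Z)), SZ))
  [3] S(add(Z, mul(add(SZ, mul(Z, Z)), SZ)))
  [4] S(mul(add(SZ, mul(Z, Z)), SZ))
  [5] S(mul(S(add(Z, mul(Z, Z))), SZ))
  [6] S(add(SZ, mul(add(Z, mul(Z, Z)), SZ)))
  [7] S(S(add(Z, mul(add(Z, mul(Z, Z)), SZ))))
  [8] S(S(mul(add(Z, mul(Z, Z)), SZ)))
  [9] S(S(mul(mul(Z, Z), SZ)))
  [10] S(S(mul(Z, SZ)))
  [11] SSZ

Answer: normal form = SSZ  (in 11 steps)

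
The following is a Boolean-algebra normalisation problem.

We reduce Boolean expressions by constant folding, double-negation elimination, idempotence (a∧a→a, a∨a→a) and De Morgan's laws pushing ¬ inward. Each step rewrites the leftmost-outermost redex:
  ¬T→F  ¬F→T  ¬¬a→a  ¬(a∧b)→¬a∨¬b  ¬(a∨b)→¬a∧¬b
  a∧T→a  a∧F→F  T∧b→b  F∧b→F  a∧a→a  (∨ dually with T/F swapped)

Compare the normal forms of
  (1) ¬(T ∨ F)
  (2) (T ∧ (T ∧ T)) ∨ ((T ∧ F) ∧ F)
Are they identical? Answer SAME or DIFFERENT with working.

Term A:
  start: ¬(T ∨ F)
  →1  ¬T ∧ ¬F
  →2  F ∧ ¬F
  →3  F

Term B:
  start: (T ∧ (T ∧ T)) ∨ ((T ∧ F) ∧ F)
  →1  (T ∧ T) ∨ ((T ∧ F) ∧ F)
  →2  T ∨ ((T ∧ F) ∧ F)
  →3  T

Answer: DIFFERENT — A ⇓ F, B ⇓ T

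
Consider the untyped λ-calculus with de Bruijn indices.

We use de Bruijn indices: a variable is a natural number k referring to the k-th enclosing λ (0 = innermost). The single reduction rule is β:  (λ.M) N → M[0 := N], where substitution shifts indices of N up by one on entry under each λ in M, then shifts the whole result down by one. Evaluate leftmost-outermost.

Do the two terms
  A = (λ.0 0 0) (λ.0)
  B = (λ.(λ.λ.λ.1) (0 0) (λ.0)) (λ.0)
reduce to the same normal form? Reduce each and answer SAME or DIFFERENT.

Answer: DIFFERENT — A ⇓ λ.0, B ⇓ λ.λ.0

Working:
Term A:
  start: (λ.0 0 0) (λ.0)
  [1] (λ.0) (λ.0) (λ.0)
  [2] (λ.0) (λ.0)
  [3] λ.0

Term B:
  start: (λ.(λ.λ.λ.1) (0 0) (λ.0)) (λ.0)
  [1] (λ.λ.λ.1) ((λ.0) (λ.0)) (λ.0)
  [2] (λ.λ.1) (λ.0)
  [3] λ.λ.0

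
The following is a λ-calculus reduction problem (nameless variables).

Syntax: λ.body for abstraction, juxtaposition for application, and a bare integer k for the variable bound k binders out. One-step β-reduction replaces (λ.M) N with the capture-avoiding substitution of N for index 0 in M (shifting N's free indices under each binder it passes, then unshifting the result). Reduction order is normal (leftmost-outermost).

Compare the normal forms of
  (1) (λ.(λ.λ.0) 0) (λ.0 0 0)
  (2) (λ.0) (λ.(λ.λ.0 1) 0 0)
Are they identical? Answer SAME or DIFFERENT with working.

Term A:
  start: (λ.(λ.λ.0) 0) (λ.0 0 0)
  →1  (λ.λ.0) (λ.0 0 0)
  →2  λ.0

Term B:
  start: (λ.0) (λ.(λ.λ.0 1) 0 0)
  →1  λ.(λ.λ.0 1) 0 0
  →2  λ.(λ.0 1) 0
  →3  λ.0 0

Answer: DIFFERENT — A ⇓ λ.0, B ⇓ λ.0 0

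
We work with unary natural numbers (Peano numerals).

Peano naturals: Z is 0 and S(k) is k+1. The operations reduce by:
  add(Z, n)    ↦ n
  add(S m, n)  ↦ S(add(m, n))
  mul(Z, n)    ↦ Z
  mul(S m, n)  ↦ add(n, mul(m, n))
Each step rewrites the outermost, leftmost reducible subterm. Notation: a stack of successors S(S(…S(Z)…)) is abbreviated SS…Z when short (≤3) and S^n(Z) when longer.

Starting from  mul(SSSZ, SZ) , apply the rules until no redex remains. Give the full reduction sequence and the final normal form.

Answer: normal form = SSSZ  (in 10 steps)

Reduction:
  start: mul(SSSZ, SZ)
  step 1: add(SZ, mul(SSZ, SZ))
  step 2: S(add(Z, mul(SSZ, SZ)))
  step 3: S(mul(SSZ, SZ))
  step 4: S(add(SZ, mul(SZ, SZ)))
  step 5: S(S(add(Z, mul(SZ, SZ))))
  step 6: S(S(mul(SZ, SZ)))
  step 7: S(S(add(SZ, mul(Z, SZ))))
  step 8: S(S(S(add(Z, mul(Z, SZ)))))
  step 9: S(S(S(mul(Z, SZ))))
  step 10: SSSZ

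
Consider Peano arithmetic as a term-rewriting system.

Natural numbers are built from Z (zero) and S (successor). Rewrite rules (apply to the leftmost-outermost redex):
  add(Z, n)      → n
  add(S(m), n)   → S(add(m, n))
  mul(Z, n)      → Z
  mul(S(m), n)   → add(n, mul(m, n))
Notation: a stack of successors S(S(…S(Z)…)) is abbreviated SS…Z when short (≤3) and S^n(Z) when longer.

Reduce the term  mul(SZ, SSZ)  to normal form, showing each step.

Answer: normal form = SSZ  (in 5 steps)

Derivation:
  start: mul(SZ, SSZ)
  →1  add(SSZ, mul(Z, SSZ))
  →2  S(add(SZ, mul(Z, SSZ)))
  →3  S(S(add(Z, mul(Z, SSZ))))
  →4  S(S(mul(Z, SSZ)))
  →5  SSZ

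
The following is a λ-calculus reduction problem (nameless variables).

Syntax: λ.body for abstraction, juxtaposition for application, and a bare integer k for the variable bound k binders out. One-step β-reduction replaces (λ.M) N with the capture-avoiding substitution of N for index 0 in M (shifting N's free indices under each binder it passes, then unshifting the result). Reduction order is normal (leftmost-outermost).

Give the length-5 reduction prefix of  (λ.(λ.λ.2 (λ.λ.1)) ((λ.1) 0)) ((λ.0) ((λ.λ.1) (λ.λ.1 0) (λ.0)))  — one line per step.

  start: (λ.(λ.λ.2 (λ.λ.1)) ((λ.1) 0)) ((λ.0) ((λ.λ.1) (λ.λ.1 0) (λ.0)))
  →1  (λ.λ.(λ.0) ((λ.λ.1) (λ.λ.1 0) (λ.0)) (λ.λ.1)) ((λ.(λ.0) ((λ.λ.1) (λ.λ.1 0) (λ.0))) ((λ.0) ((λ.λ.1) (λ.λ.1 0) (λ.0))))
  →2  λ.(λ.0) ((λ.λ.1) (λ.λ.1 0) (λ.0)) (λ.λ.1)
  →3  λ.(λ.λ.1) (λ.λ.1 0) (λ.0) (λ.λ.1)
  →4  λ.(λ.λ.λ.1 0) (λ.0) (λ.λ.1)
  →5  λ.(λ.λ.1 0) (λ.λ.1)

Answer: after 5 steps: λ.(λ.λ.1 0) (λ.λ.1)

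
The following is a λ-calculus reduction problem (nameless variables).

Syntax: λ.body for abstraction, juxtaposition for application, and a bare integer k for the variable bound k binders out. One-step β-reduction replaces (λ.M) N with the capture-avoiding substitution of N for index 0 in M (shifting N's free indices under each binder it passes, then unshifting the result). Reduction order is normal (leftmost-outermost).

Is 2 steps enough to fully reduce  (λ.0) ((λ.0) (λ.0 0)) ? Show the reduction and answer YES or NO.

Answer: YES — reaches normal form λ.0 0 in 2 ≤ 2 steps

Reduction:
  start: (λ.0) ((λ.0) (λ.0 0))
  →1  (λ.0) (λ.0 0)
  →2  λ.0 0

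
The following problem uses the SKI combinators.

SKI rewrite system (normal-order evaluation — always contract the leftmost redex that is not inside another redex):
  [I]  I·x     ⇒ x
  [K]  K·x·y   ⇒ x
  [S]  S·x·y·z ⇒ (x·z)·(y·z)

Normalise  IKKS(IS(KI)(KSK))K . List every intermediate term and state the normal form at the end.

  start: IKKS(IS(KI)(KSK))K
  →1  KKS(IS(KI)(KSK))K
  →2  K(IS(KI)(KSK))K
  →3  IS(KI)(KSK)
  →4  S(KI)(KSK)
  →5  S(KI)S

Answer: normal form = S(KI)S  (in 5 steps)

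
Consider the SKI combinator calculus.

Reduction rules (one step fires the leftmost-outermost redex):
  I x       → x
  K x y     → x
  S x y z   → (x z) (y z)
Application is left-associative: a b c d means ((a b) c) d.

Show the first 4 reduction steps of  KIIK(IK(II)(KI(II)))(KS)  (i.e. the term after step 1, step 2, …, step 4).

Answer: after 4 steps: K(II)(KI(II))

Derivation:
  start: KIIK(IK(II)(KI(II)))(KS)
  →1  IK(IK(II)(KI(II)))(KS)
  →2  K(IK(II)(KI(II)))(KS)
  →3  IK(II)(KI(II))
  →4  K(II)(KI(II))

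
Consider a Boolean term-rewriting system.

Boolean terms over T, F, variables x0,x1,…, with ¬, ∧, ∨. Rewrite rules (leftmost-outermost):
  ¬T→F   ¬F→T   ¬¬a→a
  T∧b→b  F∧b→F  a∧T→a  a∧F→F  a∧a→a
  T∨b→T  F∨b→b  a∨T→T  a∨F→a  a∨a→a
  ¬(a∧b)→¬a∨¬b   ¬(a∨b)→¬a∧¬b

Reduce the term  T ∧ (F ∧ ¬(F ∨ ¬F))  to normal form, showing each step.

  start: T ∧ (F ∧ ¬(F ∨ ¬F))
  →1  F ∧ ¬(F ∨ ¬F)
  →2  F

Answer: normal form = F  (in 2 steps)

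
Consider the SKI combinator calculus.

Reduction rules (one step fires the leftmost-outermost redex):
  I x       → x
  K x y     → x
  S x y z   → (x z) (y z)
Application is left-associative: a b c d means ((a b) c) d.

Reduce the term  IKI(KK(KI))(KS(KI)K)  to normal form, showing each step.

Answer: normal form = SK  (in 4 steps)

Derivation:
  start: IKI(KK(KI))(KS(KI)K)
  step 1: KI(KK(KI))(KS(KI)K)
  step 2: I(KS(KI)K)
  step 3: KS(KI)K
  step 4: SK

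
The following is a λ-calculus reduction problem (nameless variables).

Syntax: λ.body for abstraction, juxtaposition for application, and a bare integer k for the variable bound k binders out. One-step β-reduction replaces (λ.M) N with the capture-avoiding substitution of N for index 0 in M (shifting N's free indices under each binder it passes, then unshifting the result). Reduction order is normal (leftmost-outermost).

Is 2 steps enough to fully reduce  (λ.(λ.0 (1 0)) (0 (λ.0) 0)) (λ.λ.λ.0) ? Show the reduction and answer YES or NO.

  start: (λ.(λ.0 (1 0)) (0 (λ.0) 0)) (λ.λ.λ.0)
  →1  (λ.0 ((λ.λ.λ.0) 0)) ((λ.λ.λ.0) (λ.0) (λ.λ.λ.0))
  →2  (λ.λ.λ.0) (λ.0) (λ.λ.λ.0) ((λ.λ.λ.0) ((λ.λ.λ.0) (λ.0) (λ.λ.λ.0)))

Answer: NO — after 2 steps the term is (λ.λ.λ.0) (λ.0) (λ.λ.λ.0) ((λ.λ.λ.0) ((λ.λ.λ.0) (λ.0) (λ.λ.λ.0))), not yet normal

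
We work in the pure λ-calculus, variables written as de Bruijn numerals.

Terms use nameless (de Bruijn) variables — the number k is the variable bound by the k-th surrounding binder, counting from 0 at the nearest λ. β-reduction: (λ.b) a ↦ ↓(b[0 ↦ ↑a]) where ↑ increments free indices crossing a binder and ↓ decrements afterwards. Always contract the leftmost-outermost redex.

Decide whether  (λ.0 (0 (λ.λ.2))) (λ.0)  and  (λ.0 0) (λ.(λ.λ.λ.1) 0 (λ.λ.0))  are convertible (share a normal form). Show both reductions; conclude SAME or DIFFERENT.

Answer: SAME — A ⇓ λ.λ.λ.0, B ⇓ λ.λ.λ.0

Reduction:
Term A:
  start: (λ.0 (0 (λ.λ.2))) (λ.0)
  [1] (λ.0) ((λ.0) (λ.λ.λ.0))
  [2] (λ.0) (λ.λ.λ.0)
  [3] λ.λ.λ.0

Term B:
  start: (λ.0 0) (λ.(λ.λ.λ.1) 0 (λ.λ.0))
  [1] (λ.(λ.λ.λ.1) 0 (λ.λ.0)) (λ.(λ.λ.λ.1) 0 (λ.λ.0))
  [2] (λ.λ.λ.1) (λ.(λ.λ.λ.1) 0 (λ.λ.0)) (λ.λ.0)
  [3] (λ.λ.1) (λ.λ.0)
  [4] λ.λ.λ.0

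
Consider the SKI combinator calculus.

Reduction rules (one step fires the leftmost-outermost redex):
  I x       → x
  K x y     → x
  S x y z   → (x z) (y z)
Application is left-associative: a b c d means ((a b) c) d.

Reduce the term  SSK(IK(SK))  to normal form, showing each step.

Answer: normal form = S(K(SK))(K(K(SK)))  (in 3 steps)

Working:
  start: SSK(IK(SK))
  →1  S(IK(SK))(K(IK(SK)))
  →2  S(K(SK))(K(IK(SK)))
  →3  S(K(SK))(K(K(SK)))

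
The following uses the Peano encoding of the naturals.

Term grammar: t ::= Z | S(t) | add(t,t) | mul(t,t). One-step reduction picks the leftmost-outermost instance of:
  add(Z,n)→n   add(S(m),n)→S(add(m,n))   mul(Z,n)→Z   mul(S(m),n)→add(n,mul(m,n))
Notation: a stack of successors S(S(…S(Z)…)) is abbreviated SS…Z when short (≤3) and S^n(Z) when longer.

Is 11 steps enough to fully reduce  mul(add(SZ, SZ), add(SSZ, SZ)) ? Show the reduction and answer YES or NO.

  start: mul(add(SZ, SZ), add(SSZ, SZ))
  step 1: mul(S(add(Z, SZ)), add(SSZ, SZ))
  step 2: add(add(SSZ, SZ), mul(add(Z, SZ), add(SSZ, SZ)))
  step 3: add(S(add(SZ, SZ)), mul(add(Z, SZ), add(SSZ, SZ)))
  step 4: S(add(add(SZ, SZ), mul(add(Z, SZ), add(SSZ, SZ))))
  step 5: S(add(S(add(Z, SZ)), mul(add(Z, SZ), add(SSZ, SZ))))
  step 6: S(S(add(add(Z, SZ), mul(add(Z, SZ), add(SSZ, SZ)))))
  step 7: S(S(add(SZ, mul(add(Z, SZ), add(SSZ, SZ)))))
  step 8: S(S(S(add(Z, mul(add(Z, SZ), add(SSZ, SZ))))))
  step 9: S(S(S(mul(add(Z, SZ), add(SSZ, SZ)))))
  step 10: S(S(S(mul(SZ, add(SSZ, SZ)))))
  step 11: S(S(S(add(add(SSZ, SZ), mul(Z, add(SSZ, SZ))))))

Answer: NO — after 11 steps the term is S(S(S(add(add(SSZ, SZ), mul(Z, add(SSZ, SZ)))))), not yet normal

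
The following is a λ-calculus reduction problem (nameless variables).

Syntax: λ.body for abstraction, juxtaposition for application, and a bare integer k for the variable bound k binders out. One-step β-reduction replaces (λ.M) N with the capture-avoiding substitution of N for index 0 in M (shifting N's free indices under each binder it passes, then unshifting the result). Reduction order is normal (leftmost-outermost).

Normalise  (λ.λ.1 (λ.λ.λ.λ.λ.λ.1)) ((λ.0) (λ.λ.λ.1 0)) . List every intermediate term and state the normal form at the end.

  start: (λ.λ.1 (λ.λ.λ.λ.λ.λ.1)) ((λ.0) (λ.λ.λ.1 0))
  step 1: λ.(λ.0) (λ.λ.λ.1 0) (λ.λ.λ.λ.λ.λ.1)
  step 2: λ.(λ.λ.λ.1 0) (λ.λ.λ.λ.λ.λ.1)
  step 3: λ.λ.λ.1 0

Answer: normal form = λ.λ.λ.1 0  (in 3 steps)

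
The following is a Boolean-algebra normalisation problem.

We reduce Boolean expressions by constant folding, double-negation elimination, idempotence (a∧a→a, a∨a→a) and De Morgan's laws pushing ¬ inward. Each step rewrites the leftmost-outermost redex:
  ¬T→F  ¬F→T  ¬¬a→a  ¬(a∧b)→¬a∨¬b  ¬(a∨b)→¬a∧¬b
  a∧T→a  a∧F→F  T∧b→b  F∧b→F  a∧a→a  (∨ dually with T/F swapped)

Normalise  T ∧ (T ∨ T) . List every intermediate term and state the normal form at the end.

  start: T ∧ (T ∨ T)
  →1  T ∨ T
  →2  T

Answer: normal form = T  (in 2 steps)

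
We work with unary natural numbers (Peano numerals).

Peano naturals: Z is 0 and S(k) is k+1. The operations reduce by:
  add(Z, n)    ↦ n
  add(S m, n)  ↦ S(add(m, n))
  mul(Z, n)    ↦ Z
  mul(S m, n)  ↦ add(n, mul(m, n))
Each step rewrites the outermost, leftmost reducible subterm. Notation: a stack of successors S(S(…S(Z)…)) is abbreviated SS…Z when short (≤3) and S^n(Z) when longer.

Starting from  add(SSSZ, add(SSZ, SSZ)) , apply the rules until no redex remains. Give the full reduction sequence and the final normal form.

  start: add(SSSZ, add(SSZ, SSZ))
  [1] S(add(SSZ, add(SSZ, SSZ)))
  [2] S(S(add(SZ, add(SSZ, SSZ))))
  [3] S(S(S(add(Z, add(SSZ, SSZ)))))
  [4] S(S(S(add(SSZ, SSZ))))
  [5] S(S(S(S(add(SZ, SSZ)))))
  [6] S(S(S(S(S(add(Z, SSZ))))))
  [7] S^7(Z)

Answer: normal form = S^7(Z)  (in 7 steps)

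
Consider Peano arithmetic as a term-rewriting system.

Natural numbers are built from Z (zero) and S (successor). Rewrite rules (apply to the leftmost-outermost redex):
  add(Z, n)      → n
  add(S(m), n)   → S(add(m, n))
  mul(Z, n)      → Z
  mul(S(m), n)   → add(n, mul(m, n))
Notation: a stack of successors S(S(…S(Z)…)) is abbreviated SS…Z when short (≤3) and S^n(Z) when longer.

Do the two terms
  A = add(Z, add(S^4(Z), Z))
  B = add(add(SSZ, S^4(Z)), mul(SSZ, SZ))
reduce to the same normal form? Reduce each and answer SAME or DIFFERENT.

Answer: DIFFERENT — A ⇓ S^4(Z), B ⇓ S^8(Z)

Reduction:
Term A:
  start: add(Z, add(S^4(Z), Z))
  →1  add(S^4(Z), Z)
  →2  S(add(SSSZ, Z))
  →3  S(S(add(SSZ, Z)))
  →4  S(S(S(add(SZ, Z))))
  →5  S(S(S(S(add(Z, Z)))))
  →6  S^4(Z)

Term B:
  start: add(add(SSZ, S^4(Z)), mul(SSZ, SZ))
  →1  add(S(add(SZ, S^4(Z))), mul(SSZ, SZ))
  →2  S(add(add(SZ, S^4(Z)), mul(SSZ, SZ)))
  →3  S(add(S(add(Z, S^4(Z))), mul(SSZ, SZ)))
  →4  S(S(add(add(Z, S^4(Z)), mul(SSZ, SZ))))
  →5  S(S(add(S^4(Z), mul(SSZ, SZ))))
  →6  S(S(S(add(SSSZ, mul(SSZ, SZ)))))
  →7  S(S(S(S(add(SSZ, mul(SSZ, SZ))))))
  →8  S(S(S(S(S(add(SZ, mul(SSZ, SZ)))))))
  →9  S(S(S(S(S(S(add(Z, mul(SSZ, SZ))))))))
  →10  S(S(S(S(S(S(mul(SSZ, SZ)))))))
  →11  S(S(S(S(S(S(add(SZ, mul(SZ, SZ))))))))
  →12  S(S(S(S(S(S(S(add(Z, mul(SZ, SZ)))))))))
  →13  S(S(S(S(S(S(S(mul(SZ, SZ))))))))
  →14  S(S(S(S(S(S(S(add(SZ, mul(Z, SZ)))))))))
  →15  S(S(S(S(S(S(S(S(add(Z, mul(Z, SZ))))))))))
  →16  S(S(S(S(S(S(S(S(mul(Z, SZ)))))))))
  →17  S^8(Z)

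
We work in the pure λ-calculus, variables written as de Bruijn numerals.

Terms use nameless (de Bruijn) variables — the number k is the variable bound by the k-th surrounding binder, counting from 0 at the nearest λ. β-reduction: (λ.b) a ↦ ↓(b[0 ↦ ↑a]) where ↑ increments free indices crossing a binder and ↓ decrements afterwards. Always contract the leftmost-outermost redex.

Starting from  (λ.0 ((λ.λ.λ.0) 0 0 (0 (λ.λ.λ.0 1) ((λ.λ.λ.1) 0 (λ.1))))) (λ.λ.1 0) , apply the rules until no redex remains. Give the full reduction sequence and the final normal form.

  start: (λ.0 ((λ.λ.λ.0) 0 0 (0 (λ.λ.λ.0 1) ((λ.λ.λ.1) 0 (λ.1))))) (λ.λ.1 0)
  [1] (λ.λ.1 0) ((λ.λ.λ.0) (λ.λ.1 0) (λ.λ.1 0) ((λ.λ.1 0) (λ.λ.λ.0 1) ((λ.λ.λ.1) (λ.λ.1 0) (λ.λ.λ.1 0))))
  [2] λ.(λ.λ.λ.0) (λ.λ.1 0) (λ.λ.1 0) ((λ.λ.1 0) (λ.λ.λ.0 1) ((λ.λ.λ.1) (λ.λ.1 0) (λ.λ.λ.1 0))) 0
  [3] λ.(λ.λ.0) (λ.λ.1 0) ((λ.λ.1 0) (λ.λ.λ.0 1) ((λ.λ.λ.1) (λ.λ.1 0) (λ.λ.λ.1 0))) 0
  [4] λ.(λ.0) ((λ.λ.1 0) (λ.λ.λ.0 1) ((λ.λ.λ.1) (λ.λ.1 0) (λ.λ.λ.1 0))) 0
  [5] λ.(λ.λ.1 0) (λ.λ.λ.0 1) ((λ.λ.λ.1) (λ.λ.1 0) (λ.λ.λ.1 0)) 0
  [6] λ.(λ.(λ.λ.λ.0 1) 0) ((λ.λ.λ.1) (λ.λ.1 0) (λ.λ.λ.1 0)) 0
  [7] λ.(λ.λ.λ.0 1) ((λ.λ.λ.1) (λ.λ.1 0) (λ.λ.λ.1 0)) 0
  [8] λ.(λ.λ.0 1) 0
  [9] λ.λ.0 1

Answer: normal form = λ.λ.0 1  (in 9 steps)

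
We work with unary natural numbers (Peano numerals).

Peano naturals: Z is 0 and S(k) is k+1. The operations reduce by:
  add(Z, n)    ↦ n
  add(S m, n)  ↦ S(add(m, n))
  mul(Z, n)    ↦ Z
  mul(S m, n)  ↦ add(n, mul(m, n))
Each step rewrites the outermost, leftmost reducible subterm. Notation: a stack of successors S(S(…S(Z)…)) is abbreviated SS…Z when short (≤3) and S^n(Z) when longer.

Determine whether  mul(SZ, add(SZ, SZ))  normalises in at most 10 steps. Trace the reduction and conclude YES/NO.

  start: mul(SZ, add(SZ, SZ))
  step 1: add(add(SZ, SZ), mul(Z, add(SZ, SZ)))
  step 2: add(S(add(Z, SZ)), mul(Z, add(SZ, SZ)))
  step 3: S(add(add(Z, SZ), mul(Z, add(SZ, SZ))))
  step 4: S(add(SZ, mul(Z, add(SZ, SZ))))
  step 5: S(S(add(Z, mul(Z, add(SZ, SZ)))))
  step 6: S(S(mul(Z, add(SZ, SZ))))
  step 7: SSZ

Answer: YES — reaches normal form SSZ in 7 ≤ 10 steps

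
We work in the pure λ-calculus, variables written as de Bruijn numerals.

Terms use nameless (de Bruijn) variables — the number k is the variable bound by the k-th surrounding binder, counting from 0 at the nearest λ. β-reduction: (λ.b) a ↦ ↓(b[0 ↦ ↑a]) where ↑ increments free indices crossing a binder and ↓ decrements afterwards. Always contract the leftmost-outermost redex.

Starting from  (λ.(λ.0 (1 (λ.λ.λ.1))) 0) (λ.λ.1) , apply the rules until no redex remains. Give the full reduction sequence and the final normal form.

  start: (λ.(λ.0 (1 (λ.λ.λ.1))) 0) (λ.λ.1)
  [1] (λ.0 ((λ.λ.1) (λ.λ.λ.1))) (λ.λ.1)
  [2] (λ.λ.1) ((λ.λ.1) (λ.λ.λ.1))
  [3] λ.(λ.λ.1) (λ.λ.λ.1)
  [4] λ.λ.λ.λ.λ.1

Answer: normal form = λ.λ.λ.λ.λ.1  (in 4 steps)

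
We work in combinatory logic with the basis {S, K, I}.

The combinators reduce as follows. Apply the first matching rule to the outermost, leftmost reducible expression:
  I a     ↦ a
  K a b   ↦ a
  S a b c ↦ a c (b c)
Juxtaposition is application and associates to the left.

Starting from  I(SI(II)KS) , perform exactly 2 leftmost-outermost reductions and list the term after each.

  start: I(SI(II)KS)
  [1] SI(II)KS
  [2] IK(IIK)S

Answer: after 2 steps: IK(IIK)S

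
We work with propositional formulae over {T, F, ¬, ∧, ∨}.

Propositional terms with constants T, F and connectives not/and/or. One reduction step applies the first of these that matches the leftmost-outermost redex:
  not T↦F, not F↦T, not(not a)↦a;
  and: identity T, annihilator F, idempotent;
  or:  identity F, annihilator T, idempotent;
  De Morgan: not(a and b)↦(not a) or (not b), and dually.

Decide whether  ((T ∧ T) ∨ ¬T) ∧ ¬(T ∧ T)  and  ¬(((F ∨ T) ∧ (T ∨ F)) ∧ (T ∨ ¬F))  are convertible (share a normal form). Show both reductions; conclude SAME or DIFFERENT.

Answer: SAME — A ⇓ F, B ⇓ F

Derivation:
Term A:
  start: ((T ∧ T) ∨ ¬T) ∧ ¬(T ∧ T)
  [1] (T ∨ ¬T) ∧ ¬(T ∧ T)
  [2] T ∧ ¬(T ∧ T)
  [3] ¬(T ∧ T)
  [4] ¬T ∨ ¬T
  [5] ¬T
  [6] F

Term B:
  start: ¬(((F ∨ T) ∧ (T ∨ F)) ∧ (T ∨ ¬F))
  [1] ¬((F ∨ T) ∧ (T ∨ F)) ∨ ¬(T ∨ ¬F)
  [2] (¬(F ∨ T) ∨ ¬(T ∨ F)) ∨ ¬(T ∨ ¬F)
  [3] ((¬F ∧ ¬T) ∨ ¬(T ∨ F)) ∨ ¬(T ∨ ¬F)
  [4] ((T ∧ ¬T) ∨ ¬(T ∨ F)) ∨ ¬(T ∨ ¬F)
  [5] (¬T ∨ ¬(T ∨ F)) ∨ ¬(T ∨ ¬F)
  [6] (F ∨ ¬(T ∨ F)) ∨ ¬(T ∨ ¬F)
  [7] ¬(T ∨ F) ∨ ¬(T ∨ ¬F)
  [8] (¬T ∧ ¬F) ∨ ¬(T ∨ ¬F)
  [9] (F ∧ ¬F) ∨ ¬(T ∨ ¬F)
  [10] F ∨ ¬(T ∨ ¬F)
  [11] ¬(T ∨ ¬F)
  [12] ¬T ∧ ¬¬F
  [13] F ∧ ¬¬F
  [14] F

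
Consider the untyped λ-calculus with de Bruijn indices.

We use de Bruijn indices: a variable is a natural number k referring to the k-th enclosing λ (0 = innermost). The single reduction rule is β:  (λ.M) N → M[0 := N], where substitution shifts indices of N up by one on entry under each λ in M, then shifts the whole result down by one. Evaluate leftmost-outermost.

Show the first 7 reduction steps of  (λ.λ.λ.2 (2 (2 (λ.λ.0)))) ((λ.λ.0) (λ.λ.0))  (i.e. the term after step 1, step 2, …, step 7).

  start: (λ.λ.λ.2 (2 (2 (λ.λ.0)))) ((λ.λ.0) (λ.λ.0))
  [1] λ.λ.(λ.λ.0) (λ.λ.0) ((λ.λ.0) (λ.λ.0) ((λ.λ.0) (λ.λ.0) (λ.λ.0)))
  [2] λ.λ.(λ.0) ((λ.λ.0) (λ.λ.0) ((λ.λ.0) (λ.λ.0) (λ.λ.0)))
  [3] λ.λ.(λ.λ.0) (λ.λ.0) ((λ.λ.0) (λ.λ.0) (λ.λ.0))
  [4] λ.λ.(λ.0) ((λ.λ.0) (λ.λ.0) (λ.λ.0))
  [5] λ.λ.(λ.λ.0) (λ.λ.0) (λ.λ.0)
  [6] λ.λ.(λ.0) (λ.λ.0)
  [7] λ.λ.λ.λ.0

Answer: after 7 steps: λ.λ.λ.λ.0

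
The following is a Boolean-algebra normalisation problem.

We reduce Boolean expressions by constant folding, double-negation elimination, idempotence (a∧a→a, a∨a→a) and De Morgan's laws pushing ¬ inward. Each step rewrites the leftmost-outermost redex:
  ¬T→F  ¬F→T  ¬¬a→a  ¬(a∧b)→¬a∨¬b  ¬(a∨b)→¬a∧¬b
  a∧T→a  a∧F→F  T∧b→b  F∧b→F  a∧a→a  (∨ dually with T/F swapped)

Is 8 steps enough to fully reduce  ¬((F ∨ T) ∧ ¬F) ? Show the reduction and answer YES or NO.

Answer: YES — reaches normal form F in 7 ≤ 8 steps

Working:
  start: ¬((F ∨ T) ∧ ¬F)
  step 1: ¬(F ∨ T) ∨ ¬¬F
  step 2: (¬F ∧ ¬T) ∨ ¬¬F
  step 3: (T ∧ ¬T) ∨ ¬¬F
  step 4: ¬T ∨ ¬¬F
  step 5: F ∨ ¬¬F
  step 6: ¬¬F
  step 7: F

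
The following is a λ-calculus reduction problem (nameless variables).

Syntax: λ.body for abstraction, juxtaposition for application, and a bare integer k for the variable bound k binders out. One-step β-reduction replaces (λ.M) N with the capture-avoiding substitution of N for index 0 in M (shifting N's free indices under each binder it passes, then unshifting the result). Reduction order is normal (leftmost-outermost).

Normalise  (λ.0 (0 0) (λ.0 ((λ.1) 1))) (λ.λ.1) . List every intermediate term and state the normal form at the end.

Answer: normal form = λ.λ.λ.1  (in 4 steps)

Derivation:
  start: (λ.0 (0 0) (λ.0 ((λ.1) 1))) (λ.λ.1)
  [1] (λ.λ.1) ((λ.λ.1) (λ.λ.1)) (λ.0 ((λ.1) (λ.λ.1)))
  [2] (λ.(λ.λ.1) (λ.λ.1)) (λ.0 ((λ.1) (λ.λ.1)))
  [3] (λ.λ.1) (λ.λ.1)
  [4] λ.λ.λ.1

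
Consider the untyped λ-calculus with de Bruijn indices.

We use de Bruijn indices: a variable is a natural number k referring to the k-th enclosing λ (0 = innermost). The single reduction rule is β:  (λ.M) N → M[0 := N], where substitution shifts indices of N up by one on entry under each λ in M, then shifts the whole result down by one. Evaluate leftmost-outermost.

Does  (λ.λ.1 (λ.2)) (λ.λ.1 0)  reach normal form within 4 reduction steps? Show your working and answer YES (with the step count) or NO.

  start: (λ.λ.1 (λ.2)) (λ.λ.1 0)
  →1  λ.(λ.λ.1 0) (λ.λ.λ.1 0)
  →2  λ.λ.(λ.λ.λ.1 0) 0
  →3  λ.λ.λ.λ.1 0

Answer: YES — reaches normal form λ.λ.λ.λ.1 0 in 3 ≤ 4 steps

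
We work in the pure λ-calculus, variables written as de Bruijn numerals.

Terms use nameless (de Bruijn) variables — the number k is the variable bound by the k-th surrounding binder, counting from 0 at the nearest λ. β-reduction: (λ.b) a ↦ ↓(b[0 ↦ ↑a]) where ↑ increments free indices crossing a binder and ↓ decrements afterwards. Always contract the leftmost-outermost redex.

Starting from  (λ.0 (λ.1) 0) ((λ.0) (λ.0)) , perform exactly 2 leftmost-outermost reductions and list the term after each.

Answer: after 2 steps: (λ.0) (λ.(λ.0) (λ.0)) ((λ.0) (λ.0))

Derivation:
  start: (λ.0 (λ.1) 0) ((λ.0) (λ.0))
  step 1: (λ.0) (λ.0) (λ.(λ.0) (λ.0)) ((λ.0) (λ.0))
  step 2: (λ.0) (λ.(λ.0) (λ.0)) ((λ.0) (λ.0))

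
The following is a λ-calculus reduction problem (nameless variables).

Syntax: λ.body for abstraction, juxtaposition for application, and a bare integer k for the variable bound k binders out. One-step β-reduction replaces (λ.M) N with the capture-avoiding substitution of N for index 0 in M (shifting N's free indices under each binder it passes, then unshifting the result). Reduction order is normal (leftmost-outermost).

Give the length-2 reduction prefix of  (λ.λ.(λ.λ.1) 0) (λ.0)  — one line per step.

Answer: after 2 steps: λ.λ.1

Reduction:
  start: (λ.λ.(λ.λ.1) 0) (λ.0)
  [1] λ.(λ.λ.1) 0
  [2] λ.λ.1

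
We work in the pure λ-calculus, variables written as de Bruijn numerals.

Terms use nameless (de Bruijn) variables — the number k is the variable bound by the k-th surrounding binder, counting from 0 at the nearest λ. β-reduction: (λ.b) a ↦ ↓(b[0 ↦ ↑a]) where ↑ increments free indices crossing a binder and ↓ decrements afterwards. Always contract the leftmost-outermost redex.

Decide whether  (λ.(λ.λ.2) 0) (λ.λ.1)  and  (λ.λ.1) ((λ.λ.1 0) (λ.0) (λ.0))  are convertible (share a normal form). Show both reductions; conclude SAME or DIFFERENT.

Answer: DIFFERENT — A ⇓ λ.λ.λ.1, B ⇓ λ.λ.0

Working:
Term A:
  start: (λ.(λ.λ.2) 0) (λ.λ.1)
  [1] (λ.λ.λ.λ.1) (λ.λ.1)
  [2] λ.λ.λ.1

Term B:
  start: (λ.λ.1) ((λ.λ.1 0) (λ.0) (λ.0))
  [1] λ.(λ.λ.1 0) (λ.0) (λ.0)
  [2] λ.(λ.(λ.0) 0) (λ.0)
  [3] λ.(λ.0) (λ.0)
  [4] λ.λ.0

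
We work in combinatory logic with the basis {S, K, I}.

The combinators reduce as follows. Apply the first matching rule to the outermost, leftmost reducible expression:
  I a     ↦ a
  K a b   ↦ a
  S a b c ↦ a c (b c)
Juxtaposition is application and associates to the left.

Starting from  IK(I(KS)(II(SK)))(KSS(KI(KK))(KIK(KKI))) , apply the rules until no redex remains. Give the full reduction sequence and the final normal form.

Answer: normal form = S  (in 4 steps)

Derivation:
  start: IK(I(KS)(II(SK)))(KSS(KI(KK))(KIK(KKI)))
  step 1: K(I(KS)(II(SK)))(KSS(KI(KK))(KIK(KKI)))
  step 2: I(KS)(II(SK))
  step 3: KS(II(SK))
  step 4: S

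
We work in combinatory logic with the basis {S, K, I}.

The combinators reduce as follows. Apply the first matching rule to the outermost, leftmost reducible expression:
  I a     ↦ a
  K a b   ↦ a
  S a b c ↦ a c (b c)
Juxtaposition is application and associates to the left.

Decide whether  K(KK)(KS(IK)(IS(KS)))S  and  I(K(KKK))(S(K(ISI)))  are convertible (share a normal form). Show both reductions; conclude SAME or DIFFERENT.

Term A:
  start: K(KK)(KS(IK)(IS(KS)))S
  step 1: KKS
  step 2: K

Term B:
  start: I(K(KKK))(S(K(ISI)))
  step 1: K(KKK)(S(K(ISI)))
  step 2: KKK
  step 3: K

Answer: SAME — A ⇓ K, B ⇓ K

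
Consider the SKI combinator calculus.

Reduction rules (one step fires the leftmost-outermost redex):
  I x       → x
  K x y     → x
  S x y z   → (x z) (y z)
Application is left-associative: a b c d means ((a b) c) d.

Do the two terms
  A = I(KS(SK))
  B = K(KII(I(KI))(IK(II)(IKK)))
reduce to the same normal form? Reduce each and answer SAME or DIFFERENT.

Answer: DIFFERENT — A ⇓ S, B ⇓ KI

Reduction:
Term A:
  start: I(KS(SK))
  step 1: KS(SK)
  step 2: S

Term B:
  start: K(KII(I(KI))(IK(II)(IKK)))
  step 1: K(I(I(KI))(IK(II)(IKK)))
  step 2: K(I(KI)(IK(II)(IKK)))
  step 3: K(KI(IK(II)(IKK)))
  step 4: KI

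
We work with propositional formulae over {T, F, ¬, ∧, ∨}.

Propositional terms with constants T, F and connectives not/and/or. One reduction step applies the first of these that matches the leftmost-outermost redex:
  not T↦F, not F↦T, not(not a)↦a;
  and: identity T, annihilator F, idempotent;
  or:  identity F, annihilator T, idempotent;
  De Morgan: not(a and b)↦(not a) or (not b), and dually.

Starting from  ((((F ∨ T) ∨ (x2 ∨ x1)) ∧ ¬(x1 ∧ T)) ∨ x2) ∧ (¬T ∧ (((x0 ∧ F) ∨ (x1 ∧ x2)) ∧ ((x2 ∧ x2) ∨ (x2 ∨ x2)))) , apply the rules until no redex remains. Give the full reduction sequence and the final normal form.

Answer: normal form = F  (in 9 steps)

Derivation:
  start: ((((F ∨ T) ∨ (x2 ∨ x1)) ∧ ¬(x1 ∧ T)) ∨ x2) ∧ (¬T ∧ (((x0 ∧ F) ∨ (x1 ∧ x2)) ∧ ((x2 ∧ x2) ∨ (x2 ∨ x2))))
  [1] (((T ∨ (x2 ∨ x1)) ∧ ¬(x1 ∧ T)) ∨ x2) ∧ (¬T ∧ (((x0 ∧ F) ∨ (x1 ∧ x2)) ∧ ((x2 ∧ x2) ∨ (x2 ∨ x2))))
  [2] ((T ∧ ¬(x1 ∧ T)) ∨ x2) ∧ (¬T ∧ (((x0 ∧ F) ∨ (x1 ∧ x2)) ∧ ((x2 ∧ x2) ∨ (x2 ∨ x2))))
  [3] (¬(x1 ∧ T) ∨ x2) ∧ (¬T ∧ (((x0 ∧ F) ∨ (x1 ∧ x2)) ∧ ((x2 ∧ x2) ∨ (x2 ∨ x2))))
  [4] ((¬x1 ∨ ¬T) ∨ x2) ∧ (¬T ∧ (((x0 ∧ F) ∨ (x1 ∧ x2)) ∧ ((x2 ∧ x2) ∨ (x2 ∨ x2))))
  [5] ((¬x1 ∨ F) ∨ x2) ∧ (¬T ∧ (((x0 ∧ F) ∨ (x1 ∧ x2)) ∧ ((x2 ∧ x2) ∨ (x2 ∨ x2))))
  [6] (¬x1 ∨ x2) ∧ (¬T ∧ (((x0 ∧ F) ∨ (x1 ∧ x2)) ∧ ((x2 ∧ x2) ∨ (x2 ∨ x2))))
  [7] (¬x1 ∨ x2) ∧ (F ∧ (((x0 ∧ F) ∨ (x1 ∧ x2)) ∧ ((x2 ∧ x2) ∨ (x2 ∨ x2))))
  [8] (¬x1 ∨ x2) ∧ F
  [9] F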